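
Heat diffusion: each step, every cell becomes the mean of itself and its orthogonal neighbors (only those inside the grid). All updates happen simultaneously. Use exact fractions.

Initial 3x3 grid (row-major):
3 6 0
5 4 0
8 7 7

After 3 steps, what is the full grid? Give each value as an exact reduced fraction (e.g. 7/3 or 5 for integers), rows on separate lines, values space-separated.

After step 1:
  14/3 13/4 2
  5 22/5 11/4
  20/3 13/2 14/3
After step 2:
  155/36 859/240 8/3
  311/60 219/50 829/240
  109/18 667/120 167/36
After step 3:
  9409/2160 53753/14400 97/30
  4483/900 4431/1000 54503/14400
  6047/1080 37139/7200 9829/2160

Answer: 9409/2160 53753/14400 97/30
4483/900 4431/1000 54503/14400
6047/1080 37139/7200 9829/2160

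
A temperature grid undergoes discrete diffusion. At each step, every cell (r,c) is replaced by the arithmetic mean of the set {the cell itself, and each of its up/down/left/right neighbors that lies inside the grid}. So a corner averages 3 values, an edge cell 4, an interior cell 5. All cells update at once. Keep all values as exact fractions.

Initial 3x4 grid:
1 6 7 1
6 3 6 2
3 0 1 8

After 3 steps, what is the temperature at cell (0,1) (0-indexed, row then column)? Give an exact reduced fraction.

Step 1: cell (0,1) = 17/4
Step 2: cell (0,1) = 1067/240
Step 3: cell (0,1) = 5737/1440
Full grid after step 3:
  4351/1080 5737/1440 6097/1440 4339/1080
  1981/576 569/150 15/4 3851/960
  763/240 47/15 2611/720 7843/2160

Answer: 5737/1440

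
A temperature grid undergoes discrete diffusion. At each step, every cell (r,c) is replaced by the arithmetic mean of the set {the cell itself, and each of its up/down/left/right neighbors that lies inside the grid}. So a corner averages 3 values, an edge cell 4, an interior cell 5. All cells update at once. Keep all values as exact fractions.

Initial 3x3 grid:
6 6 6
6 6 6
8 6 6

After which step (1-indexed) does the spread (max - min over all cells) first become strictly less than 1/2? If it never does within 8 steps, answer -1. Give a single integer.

Answer: 3

Derivation:
Step 1: max=20/3, min=6, spread=2/3
Step 2: max=59/9, min=6, spread=5/9
Step 3: max=689/108, min=6, spread=41/108
  -> spread < 1/2 first at step 3
Step 4: max=41011/6480, min=1091/180, spread=347/1296
Step 5: max=2439737/388800, min=10957/1800, spread=2921/15552
Step 6: max=145796539/23328000, min=1321483/216000, spread=24611/186624
Step 7: max=8716802033/1399680000, min=29816741/4860000, spread=207329/2239488
Step 8: max=521914752451/83980800000, min=1594001599/259200000, spread=1746635/26873856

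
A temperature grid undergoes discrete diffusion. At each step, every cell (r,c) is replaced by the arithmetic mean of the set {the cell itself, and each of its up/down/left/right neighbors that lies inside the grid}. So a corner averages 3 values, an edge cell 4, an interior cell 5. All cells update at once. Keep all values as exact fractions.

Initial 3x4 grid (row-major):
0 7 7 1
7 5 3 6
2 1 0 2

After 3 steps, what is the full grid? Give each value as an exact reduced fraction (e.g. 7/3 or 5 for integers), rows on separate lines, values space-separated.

After step 1:
  14/3 19/4 9/2 14/3
  7/2 23/5 21/5 3
  10/3 2 3/2 8/3
After step 2:
  155/36 1111/240 1087/240 73/18
  161/40 381/100 89/25 109/30
  53/18 343/120 311/120 43/18
After step 3:
  9331/2160 31093/7200 30193/7200 8797/2160
  3017/800 7553/2000 21749/6000 6137/1800
  1769/540 1373/450 10259/3600 3101/1080

Answer: 9331/2160 31093/7200 30193/7200 8797/2160
3017/800 7553/2000 21749/6000 6137/1800
1769/540 1373/450 10259/3600 3101/1080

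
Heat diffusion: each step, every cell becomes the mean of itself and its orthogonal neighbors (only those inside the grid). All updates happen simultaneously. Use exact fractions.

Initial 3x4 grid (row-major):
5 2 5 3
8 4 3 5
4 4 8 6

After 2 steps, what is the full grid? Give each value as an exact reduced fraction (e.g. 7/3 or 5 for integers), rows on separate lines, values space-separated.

After step 1:
  5 4 13/4 13/3
  21/4 21/5 5 17/4
  16/3 5 21/4 19/3
After step 2:
  19/4 329/80 199/48 71/18
  1187/240 469/100 439/100 239/48
  187/36 1187/240 259/48 95/18

Answer: 19/4 329/80 199/48 71/18
1187/240 469/100 439/100 239/48
187/36 1187/240 259/48 95/18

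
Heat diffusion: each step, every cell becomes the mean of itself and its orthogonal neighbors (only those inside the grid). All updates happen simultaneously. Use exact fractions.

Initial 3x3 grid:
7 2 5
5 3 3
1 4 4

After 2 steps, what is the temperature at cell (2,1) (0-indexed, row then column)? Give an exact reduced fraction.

Step 1: cell (2,1) = 3
Step 2: cell (2,1) = 67/20
Full grid after step 2:
  155/36 313/80 34/9
  77/20 92/25 283/80
  31/9 67/20 125/36

Answer: 67/20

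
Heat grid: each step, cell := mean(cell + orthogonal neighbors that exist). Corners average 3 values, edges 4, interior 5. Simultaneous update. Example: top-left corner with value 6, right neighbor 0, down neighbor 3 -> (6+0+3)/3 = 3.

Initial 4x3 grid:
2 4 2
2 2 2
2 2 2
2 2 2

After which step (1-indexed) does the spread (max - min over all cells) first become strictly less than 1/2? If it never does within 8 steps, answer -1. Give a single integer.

Answer: 3

Derivation:
Step 1: max=8/3, min=2, spread=2/3
Step 2: max=307/120, min=2, spread=67/120
Step 3: max=2597/1080, min=2, spread=437/1080
  -> spread < 1/2 first at step 3
Step 4: max=1021531/432000, min=1009/500, spread=29951/86400
Step 5: max=8991821/3888000, min=6908/3375, spread=206761/777600
Step 6: max=3566595571/1555200000, min=5565671/2700000, spread=14430763/62208000
Step 7: max=211731741689/93312000000, min=449652727/216000000, spread=139854109/746496000
Step 8: max=12619911890251/5598720000000, min=40731228977/19440000000, spread=7114543559/44789760000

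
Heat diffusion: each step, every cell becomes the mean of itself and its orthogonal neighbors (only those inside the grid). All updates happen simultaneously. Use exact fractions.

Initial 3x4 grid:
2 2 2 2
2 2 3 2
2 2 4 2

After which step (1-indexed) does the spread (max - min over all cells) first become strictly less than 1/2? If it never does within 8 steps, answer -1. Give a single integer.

Step 1: max=11/4, min=2, spread=3/4
Step 2: max=631/240, min=2, spread=151/240
Step 3: max=2723/1080, min=493/240, spread=1009/2160
  -> spread < 1/2 first at step 3
Step 4: max=319181/129600, min=15167/7200, spread=1847/5184
Step 5: max=18872809/7776000, min=77089/36000, spread=444317/1555200
Step 6: max=1117428911/466560000, min=28148951/12960000, spread=4162667/18662400
Step 7: max=66410120749/27993600000, min=1706024909/777600000, spread=199728961/1119744000
Step 8: max=3953334169991/1679616000000, min=11467565059/5184000000, spread=1902744727/13436928000

Answer: 3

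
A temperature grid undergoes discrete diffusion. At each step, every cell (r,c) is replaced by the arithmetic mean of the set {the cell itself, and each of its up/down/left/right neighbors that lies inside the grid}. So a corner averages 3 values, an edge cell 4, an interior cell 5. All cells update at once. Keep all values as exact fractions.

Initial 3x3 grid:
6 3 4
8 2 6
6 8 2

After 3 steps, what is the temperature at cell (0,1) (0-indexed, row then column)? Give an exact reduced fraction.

Answer: 21781/4800

Derivation:
Step 1: cell (0,1) = 15/4
Step 2: cell (0,1) = 383/80
Step 3: cell (0,1) = 21781/4800
Full grid after step 3:
  11329/2160 21781/4800 9569/2160
  4251/800 30691/6000 31459/7200
  3131/540 36709/7200 2651/540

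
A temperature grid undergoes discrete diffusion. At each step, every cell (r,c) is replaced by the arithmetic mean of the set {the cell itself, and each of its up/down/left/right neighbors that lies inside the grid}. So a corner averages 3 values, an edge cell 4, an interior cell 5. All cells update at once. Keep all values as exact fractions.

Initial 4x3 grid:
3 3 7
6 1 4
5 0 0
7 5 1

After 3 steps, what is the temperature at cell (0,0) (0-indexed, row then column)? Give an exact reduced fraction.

Step 1: cell (0,0) = 4
Step 2: cell (0,0) = 15/4
Step 3: cell (0,0) = 2701/720
Full grid after step 3:
  2701/720 1027/288 7483/2160
  1751/480 977/300 4253/1440
  5423/1440 733/240 1201/480
  4241/1080 9157/2880 907/360

Answer: 2701/720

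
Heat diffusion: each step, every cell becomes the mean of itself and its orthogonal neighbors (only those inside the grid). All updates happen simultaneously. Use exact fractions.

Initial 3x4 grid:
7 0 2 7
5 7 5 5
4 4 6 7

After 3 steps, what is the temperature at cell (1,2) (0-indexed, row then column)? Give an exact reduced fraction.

Answer: 29791/6000

Derivation:
Step 1: cell (1,2) = 5
Step 2: cell (1,2) = 121/25
Step 3: cell (1,2) = 29791/6000
Full grid after step 3:
  3139/720 441/100 16001/3600 1039/216
  68779/14400 6899/1500 29791/6000 18731/3600
  5221/1080 36377/7200 12559/2400 89/16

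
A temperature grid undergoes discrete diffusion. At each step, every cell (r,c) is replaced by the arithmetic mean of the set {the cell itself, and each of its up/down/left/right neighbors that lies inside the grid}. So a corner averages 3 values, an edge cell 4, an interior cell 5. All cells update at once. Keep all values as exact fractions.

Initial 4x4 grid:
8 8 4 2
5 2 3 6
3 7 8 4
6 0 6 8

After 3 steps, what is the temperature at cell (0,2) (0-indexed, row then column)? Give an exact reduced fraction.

Step 1: cell (0,2) = 17/4
Step 2: cell (0,2) = 367/80
Step 3: cell (0,2) = 3733/800
Full grid after step 3:
  397/72 12247/2400 3733/800 133/30
  12007/2400 5031/1000 239/50 3763/800
  11327/2400 1169/250 1029/200 4283/800
  77/18 11417/2400 4203/800 677/120

Answer: 3733/800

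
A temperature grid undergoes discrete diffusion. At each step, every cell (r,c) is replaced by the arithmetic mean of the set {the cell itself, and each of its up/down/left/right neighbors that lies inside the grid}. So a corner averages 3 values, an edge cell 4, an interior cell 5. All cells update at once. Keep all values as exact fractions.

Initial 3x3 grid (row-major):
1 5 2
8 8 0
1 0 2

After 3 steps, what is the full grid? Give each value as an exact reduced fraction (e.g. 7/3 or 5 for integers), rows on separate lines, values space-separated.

After step 1:
  14/3 4 7/3
  9/2 21/5 3
  3 11/4 2/3
After step 2:
  79/18 19/5 28/9
  491/120 369/100 51/20
  41/12 637/240 77/36
After step 3:
  4421/1080 1499/400 1703/540
  28057/7200 20143/6000 1149/400
  271/80 42839/14400 5287/2160

Answer: 4421/1080 1499/400 1703/540
28057/7200 20143/6000 1149/400
271/80 42839/14400 5287/2160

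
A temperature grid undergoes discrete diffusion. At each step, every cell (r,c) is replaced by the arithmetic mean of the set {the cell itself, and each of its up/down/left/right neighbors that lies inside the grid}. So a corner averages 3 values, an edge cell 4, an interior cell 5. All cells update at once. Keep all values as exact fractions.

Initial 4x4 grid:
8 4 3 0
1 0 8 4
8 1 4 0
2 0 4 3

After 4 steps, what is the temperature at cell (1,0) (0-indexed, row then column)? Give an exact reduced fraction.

Step 1: cell (1,0) = 17/4
Step 2: cell (1,0) = 863/240
Step 3: cell (1,0) = 25997/7200
Step 4: cell (1,0) = 149299/43200
Full grid after step 4:
  238757/64800 19109/5400 9043/2700 41263/12960
  149299/43200 607847/180000 573209/180000 132997/43200
  678983/216000 540011/180000 531581/180000 622241/216000
  185393/64800 151757/54000 147719/54000 178583/64800

Answer: 149299/43200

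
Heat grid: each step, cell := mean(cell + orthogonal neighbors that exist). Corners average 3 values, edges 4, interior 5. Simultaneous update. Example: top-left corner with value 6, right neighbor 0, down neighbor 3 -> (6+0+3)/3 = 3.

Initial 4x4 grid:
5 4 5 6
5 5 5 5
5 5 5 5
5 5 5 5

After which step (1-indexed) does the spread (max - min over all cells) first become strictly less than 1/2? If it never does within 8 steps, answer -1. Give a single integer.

Answer: 2

Derivation:
Step 1: max=16/3, min=14/3, spread=2/3
Step 2: max=187/36, min=1153/240, spread=281/720
  -> spread < 1/2 first at step 2
Step 3: max=553/108, min=10423/2160, spread=637/2160
Step 4: max=82247/16200, min=315493/64800, spread=2699/12960
Step 5: max=2455559/486000, min=9507919/1944000, spread=314317/1944000
Step 6: max=195851287/38880000, min=286458301/58320000, spread=14637259/116640000
Step 7: max=29311891343/5832000000, min=8618442703/1749600000, spread=1751246999/17496000000
Step 8: max=292678812857/58320000000, min=259166222293/52488000000, spread=42447092783/524880000000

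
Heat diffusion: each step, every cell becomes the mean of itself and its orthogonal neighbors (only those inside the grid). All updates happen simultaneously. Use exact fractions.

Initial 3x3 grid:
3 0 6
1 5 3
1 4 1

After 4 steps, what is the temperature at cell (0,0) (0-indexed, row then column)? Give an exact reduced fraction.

Step 1: cell (0,0) = 4/3
Step 2: cell (0,0) = 22/9
Step 3: cell (0,0) = 1289/540
Step 4: cell (0,0) = 83773/32400
Full grid after step 4:
  83773/32400 1179157/432000 129689/43200
  1066657/432000 166703/60000 2513689/864000
  109289/43200 2288689/864000 188521/64800

Answer: 83773/32400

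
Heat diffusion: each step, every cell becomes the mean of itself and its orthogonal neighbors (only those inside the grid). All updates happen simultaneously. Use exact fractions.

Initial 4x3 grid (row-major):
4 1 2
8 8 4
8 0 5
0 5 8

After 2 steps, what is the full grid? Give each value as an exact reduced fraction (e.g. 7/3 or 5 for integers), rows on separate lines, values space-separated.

After step 1:
  13/3 15/4 7/3
  7 21/5 19/4
  4 26/5 17/4
  13/3 13/4 6
After step 2:
  181/36 877/240 65/18
  293/60 249/50 233/60
  77/15 209/50 101/20
  139/36 1127/240 9/2

Answer: 181/36 877/240 65/18
293/60 249/50 233/60
77/15 209/50 101/20
139/36 1127/240 9/2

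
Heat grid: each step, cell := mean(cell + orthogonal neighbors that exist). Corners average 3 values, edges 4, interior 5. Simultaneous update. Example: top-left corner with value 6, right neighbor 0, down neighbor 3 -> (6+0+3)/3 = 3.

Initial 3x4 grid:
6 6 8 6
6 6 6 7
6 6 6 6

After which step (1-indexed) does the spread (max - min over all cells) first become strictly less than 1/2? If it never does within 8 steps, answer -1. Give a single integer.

Step 1: max=7, min=6, spread=1
Step 2: max=133/20, min=6, spread=13/20
Step 3: max=4747/720, min=6, spread=427/720
Step 4: max=93263/14400, min=607/100, spread=1171/2880
  -> spread < 1/2 first at step 4
Step 5: max=16706111/2592000, min=109649/18000, spread=183331/518400
Step 6: max=994958189/155520000, min=6621431/1080000, spread=331777/1244160
Step 7: max=6607733039/1036800000, min=8305423/1350000, spread=9166727/41472000
Step 8: max=3554489178709/559872000000, min=24007430761/3888000000, spread=779353193/4478976000

Answer: 4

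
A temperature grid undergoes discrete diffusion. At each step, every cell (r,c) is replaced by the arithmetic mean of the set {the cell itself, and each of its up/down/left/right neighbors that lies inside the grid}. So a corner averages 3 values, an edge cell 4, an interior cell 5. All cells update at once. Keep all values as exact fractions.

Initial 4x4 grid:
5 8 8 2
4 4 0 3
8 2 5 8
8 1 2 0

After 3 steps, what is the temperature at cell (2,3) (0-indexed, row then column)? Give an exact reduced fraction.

Step 1: cell (2,3) = 4
Step 2: cell (2,3) = 839/240
Step 3: cell (2,3) = 25169/7200
Full grid after step 3:
  5663/1080 36211/7200 6319/1440 457/108
  36811/7200 13397/3000 1231/300 5461/1440
  6791/1440 1253/300 10603/3000 25169/7200
  491/108 5573/1440 23969/7200 3457/1080

Answer: 25169/7200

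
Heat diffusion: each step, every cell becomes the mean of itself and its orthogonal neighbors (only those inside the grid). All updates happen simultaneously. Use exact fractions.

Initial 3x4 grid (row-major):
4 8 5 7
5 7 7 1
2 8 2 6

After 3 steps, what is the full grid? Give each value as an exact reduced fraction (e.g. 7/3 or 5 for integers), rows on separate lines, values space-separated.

Answer: 2489/432 40399/7200 41399/7200 2711/540
37819/7200 34417/6000 15151/3000 72673/14400
191/36 1009/200 6179/1200 357/80

Derivation:
After step 1:
  17/3 6 27/4 13/3
  9/2 7 22/5 21/4
  5 19/4 23/4 3
After step 2:
  97/18 305/48 1289/240 49/9
  133/24 533/100 583/100 1019/240
  19/4 45/8 179/40 14/3
After step 3:
  2489/432 40399/7200 41399/7200 2711/540
  37819/7200 34417/6000 15151/3000 72673/14400
  191/36 1009/200 6179/1200 357/80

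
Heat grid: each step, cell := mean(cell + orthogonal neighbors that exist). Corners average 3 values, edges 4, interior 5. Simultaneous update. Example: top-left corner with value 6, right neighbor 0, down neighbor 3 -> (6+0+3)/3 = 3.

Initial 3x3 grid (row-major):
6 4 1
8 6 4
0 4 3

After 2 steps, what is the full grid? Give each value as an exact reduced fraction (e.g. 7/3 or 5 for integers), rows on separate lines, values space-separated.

Answer: 61/12 369/80 43/12
101/20 106/25 461/120
49/12 967/240 125/36

Derivation:
After step 1:
  6 17/4 3
  5 26/5 7/2
  4 13/4 11/3
After step 2:
  61/12 369/80 43/12
  101/20 106/25 461/120
  49/12 967/240 125/36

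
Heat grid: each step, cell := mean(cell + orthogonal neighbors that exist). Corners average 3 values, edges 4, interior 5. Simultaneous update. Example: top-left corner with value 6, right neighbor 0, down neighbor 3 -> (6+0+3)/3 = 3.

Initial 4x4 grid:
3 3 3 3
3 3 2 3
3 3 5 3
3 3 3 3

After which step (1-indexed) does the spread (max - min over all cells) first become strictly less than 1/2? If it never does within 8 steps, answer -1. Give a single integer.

Answer: 3

Derivation:
Step 1: max=7/2, min=11/4, spread=3/4
Step 2: max=84/25, min=17/6, spread=79/150
Step 3: max=491/150, min=6989/2400, spread=289/800
  -> spread < 1/2 first at step 3
Step 4: max=69911/21600, min=14201/4800, spread=12013/43200
Step 5: max=861841/270000, min=128839/43200, spread=75463/360000
Step 6: max=61807883/19440000, min=64757167/21600000, spread=35264327/194400000
Step 7: max=1840722749/583200000, min=585069707/194400000, spread=21378407/145800000
Step 8: max=55033053131/17496000000, min=17624254781/5832000000, spread=540072197/4374000000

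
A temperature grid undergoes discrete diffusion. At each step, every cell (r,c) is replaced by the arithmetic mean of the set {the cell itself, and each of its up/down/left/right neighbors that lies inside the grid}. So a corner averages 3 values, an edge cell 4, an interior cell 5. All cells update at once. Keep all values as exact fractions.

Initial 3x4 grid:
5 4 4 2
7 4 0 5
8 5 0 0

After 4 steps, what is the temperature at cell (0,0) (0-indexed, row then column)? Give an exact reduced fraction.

Answer: 307061/64800

Derivation:
Step 1: cell (0,0) = 16/3
Step 2: cell (0,0) = 187/36
Step 3: cell (0,0) = 2119/432
Step 4: cell (0,0) = 307061/64800
Full grid after step 4:
  307061/64800 874877/216000 700837/216000 350507/129600
  172297/36000 244657/60000 1076317/360000 2186093/864000
  38567/8100 213313/54000 79589/27000 302957/129600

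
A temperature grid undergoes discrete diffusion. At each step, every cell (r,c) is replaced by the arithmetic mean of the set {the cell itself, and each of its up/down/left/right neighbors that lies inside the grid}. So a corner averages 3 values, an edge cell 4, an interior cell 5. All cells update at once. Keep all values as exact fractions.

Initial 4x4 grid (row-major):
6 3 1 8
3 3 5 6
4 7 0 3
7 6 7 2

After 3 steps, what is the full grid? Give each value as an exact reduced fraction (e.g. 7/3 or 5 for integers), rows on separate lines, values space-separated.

Answer: 321/80 381/100 637/150 617/144
9919/2400 8467/2000 7791/2000 10447/2400
35821/7200 26353/6000 8663/2000 3061/800
2255/432 9259/1800 2527/600 991/240

Derivation:
After step 1:
  4 13/4 17/4 5
  4 21/5 3 11/2
  21/4 4 22/5 11/4
  17/3 27/4 15/4 4
After step 2:
  15/4 157/40 31/8 59/12
  349/80 369/100 427/100 65/16
  227/48 123/25 179/50 333/80
  53/9 121/24 189/40 7/2
After step 3:
  321/80 381/100 637/150 617/144
  9919/2400 8467/2000 7791/2000 10447/2400
  35821/7200 26353/6000 8663/2000 3061/800
  2255/432 9259/1800 2527/600 991/240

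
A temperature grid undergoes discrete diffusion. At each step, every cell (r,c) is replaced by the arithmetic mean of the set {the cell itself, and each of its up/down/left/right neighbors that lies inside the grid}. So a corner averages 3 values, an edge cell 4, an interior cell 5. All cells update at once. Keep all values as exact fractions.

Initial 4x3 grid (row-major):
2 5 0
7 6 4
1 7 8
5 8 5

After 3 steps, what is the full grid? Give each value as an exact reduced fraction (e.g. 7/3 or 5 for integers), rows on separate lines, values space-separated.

After step 1:
  14/3 13/4 3
  4 29/5 9/2
  5 6 6
  14/3 25/4 7
After step 2:
  143/36 1003/240 43/12
  73/15 471/100 193/40
  59/12 581/100 47/8
  191/36 287/48 77/12
After step 3:
  9373/2160 59201/14400 1007/240
  16619/3600 29269/6000 2849/600
  18809/3600 32749/6000 3439/600
  2333/432 84641/14400 877/144

Answer: 9373/2160 59201/14400 1007/240
16619/3600 29269/6000 2849/600
18809/3600 32749/6000 3439/600
2333/432 84641/14400 877/144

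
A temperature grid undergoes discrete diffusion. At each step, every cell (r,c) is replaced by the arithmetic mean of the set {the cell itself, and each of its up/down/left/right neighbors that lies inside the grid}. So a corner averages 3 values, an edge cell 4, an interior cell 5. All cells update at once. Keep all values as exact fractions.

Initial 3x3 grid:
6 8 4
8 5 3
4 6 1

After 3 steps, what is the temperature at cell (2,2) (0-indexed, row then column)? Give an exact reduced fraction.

Answer: 1837/432

Derivation:
Step 1: cell (2,2) = 10/3
Step 2: cell (2,2) = 127/36
Step 3: cell (2,2) = 1837/432
Full grid after step 3:
  1337/216 15779/2880 181/36
  16379/2880 6353/1200 12629/2880
  785/144 3341/720 1837/432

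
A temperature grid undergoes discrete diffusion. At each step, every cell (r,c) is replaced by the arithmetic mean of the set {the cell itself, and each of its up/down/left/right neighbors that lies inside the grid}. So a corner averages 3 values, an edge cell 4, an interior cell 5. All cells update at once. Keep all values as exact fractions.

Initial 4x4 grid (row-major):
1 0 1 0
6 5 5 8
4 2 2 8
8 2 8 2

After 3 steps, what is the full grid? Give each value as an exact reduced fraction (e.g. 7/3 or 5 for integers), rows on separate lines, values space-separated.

Answer: 6281/2160 19643/7200 7241/2400 409/120
6257/1800 21083/6000 3667/1000 3367/800
7699/1800 11987/3000 9023/2000 11189/2400
943/216 16313/3600 1789/400 721/144

Derivation:
After step 1:
  7/3 7/4 3/2 3
  4 18/5 21/5 21/4
  5 3 5 5
  14/3 5 7/2 6
After step 2:
  97/36 551/240 209/80 13/4
  56/15 331/100 391/100 349/80
  25/6 108/25 207/50 85/16
  44/9 97/24 39/8 29/6
After step 3:
  6281/2160 19643/7200 7241/2400 409/120
  6257/1800 21083/6000 3667/1000 3367/800
  7699/1800 11987/3000 9023/2000 11189/2400
  943/216 16313/3600 1789/400 721/144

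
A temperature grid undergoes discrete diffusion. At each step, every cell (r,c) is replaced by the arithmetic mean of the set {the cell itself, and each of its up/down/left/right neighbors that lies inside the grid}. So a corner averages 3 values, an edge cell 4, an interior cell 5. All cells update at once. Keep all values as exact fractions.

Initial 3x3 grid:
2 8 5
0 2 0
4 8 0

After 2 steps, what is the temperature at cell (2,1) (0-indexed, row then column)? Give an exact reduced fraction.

Answer: 413/120

Derivation:
Step 1: cell (2,1) = 7/2
Step 2: cell (2,1) = 413/120
Full grid after step 2:
  115/36 931/240 31/9
  97/30 151/50 247/80
  19/6 413/120 95/36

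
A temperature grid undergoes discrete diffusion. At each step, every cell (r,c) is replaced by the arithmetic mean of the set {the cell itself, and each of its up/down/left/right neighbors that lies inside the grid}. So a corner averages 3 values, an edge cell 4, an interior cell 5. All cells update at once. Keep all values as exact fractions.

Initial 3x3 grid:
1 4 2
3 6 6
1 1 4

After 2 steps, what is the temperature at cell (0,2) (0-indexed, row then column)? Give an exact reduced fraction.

Step 1: cell (0,2) = 4
Step 2: cell (0,2) = 47/12
Full grid after step 2:
  26/9 167/48 47/12
  133/48 7/2 97/24
  89/36 37/12 67/18

Answer: 47/12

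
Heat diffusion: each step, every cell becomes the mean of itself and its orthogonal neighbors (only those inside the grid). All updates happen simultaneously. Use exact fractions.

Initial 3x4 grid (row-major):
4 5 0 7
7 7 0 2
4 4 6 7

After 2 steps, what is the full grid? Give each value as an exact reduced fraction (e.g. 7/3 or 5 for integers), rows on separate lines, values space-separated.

After step 1:
  16/3 4 3 3
  11/2 23/5 3 4
  5 21/4 17/4 5
After step 2:
  89/18 127/30 13/4 10/3
  613/120 447/100 377/100 15/4
  21/4 191/40 35/8 53/12

Answer: 89/18 127/30 13/4 10/3
613/120 447/100 377/100 15/4
21/4 191/40 35/8 53/12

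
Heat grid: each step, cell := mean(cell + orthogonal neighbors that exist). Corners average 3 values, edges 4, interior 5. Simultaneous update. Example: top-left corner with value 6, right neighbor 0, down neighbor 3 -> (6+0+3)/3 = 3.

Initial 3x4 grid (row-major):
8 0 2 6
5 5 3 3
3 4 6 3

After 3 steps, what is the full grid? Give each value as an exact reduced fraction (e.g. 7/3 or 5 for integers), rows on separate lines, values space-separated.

After step 1:
  13/3 15/4 11/4 11/3
  21/4 17/5 19/5 15/4
  4 9/2 4 4
After step 2:
  40/9 427/120 419/120 61/18
  1019/240 207/50 177/50 913/240
  55/12 159/40 163/40 47/12
After step 3:
  8819/2160 14071/3600 12581/3600 7693/2160
  62689/14400 23351/6000 22861/6000 52739/14400
  3073/720 629/150 1163/300 2831/720

Answer: 8819/2160 14071/3600 12581/3600 7693/2160
62689/14400 23351/6000 22861/6000 52739/14400
3073/720 629/150 1163/300 2831/720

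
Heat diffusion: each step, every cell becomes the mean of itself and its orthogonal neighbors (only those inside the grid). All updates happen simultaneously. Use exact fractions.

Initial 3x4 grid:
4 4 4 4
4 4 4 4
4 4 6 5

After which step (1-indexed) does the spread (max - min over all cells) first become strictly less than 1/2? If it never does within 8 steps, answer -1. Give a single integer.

Answer: 4

Derivation:
Step 1: max=5, min=4, spread=1
Step 2: max=14/3, min=4, spread=2/3
Step 3: max=1649/360, min=4, spread=209/360
Step 4: max=193271/43200, min=3647/900, spread=3643/8640
  -> spread < 1/2 first at step 4
Step 5: max=11465419/2592000, min=440551/108000, spread=178439/518400
Step 6: max=680648981/155520000, min=2961841/720000, spread=1635653/6220800
Step 7: max=40569376279/9331200000, min=804155023/194400000, spread=78797407/373248000
Step 8: max=2420592951461/559872000000, min=24248376941/5832000000, spread=741990121/4478976000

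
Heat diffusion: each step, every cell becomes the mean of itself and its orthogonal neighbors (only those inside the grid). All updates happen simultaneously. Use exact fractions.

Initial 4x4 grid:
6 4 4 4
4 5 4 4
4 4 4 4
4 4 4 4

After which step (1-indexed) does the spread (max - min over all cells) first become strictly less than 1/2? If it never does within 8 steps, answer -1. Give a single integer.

Answer: 4

Derivation:
Step 1: max=19/4, min=4, spread=3/4
Step 2: max=85/18, min=4, spread=13/18
Step 3: max=4871/1080, min=4, spread=551/1080
Step 4: max=144743/32400, min=2413/600, spread=14441/32400
  -> spread < 1/2 first at step 4
Step 5: max=4268537/972000, min=72469/18000, spread=355211/972000
Step 6: max=126997571/29160000, min=436997/108000, spread=9008381/29160000
Step 7: max=3776759951/874800000, min=26299/6480, spread=226394951/874800000
Step 8: max=112650166943/26244000000, min=1980306343/486000000, spread=5713624421/26244000000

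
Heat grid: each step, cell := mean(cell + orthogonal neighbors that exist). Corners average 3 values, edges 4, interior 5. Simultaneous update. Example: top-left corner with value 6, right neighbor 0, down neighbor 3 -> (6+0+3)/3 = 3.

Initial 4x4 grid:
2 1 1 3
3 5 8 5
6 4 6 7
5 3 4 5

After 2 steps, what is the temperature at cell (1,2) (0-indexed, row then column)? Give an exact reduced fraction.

Step 1: cell (1,2) = 5
Step 2: cell (1,2) = 24/5
Full grid after step 2:
  11/4 117/40 27/8 4
  147/40 81/20 24/5 39/8
  539/120 233/50 517/100 679/120
  79/18 539/120 589/120 187/36

Answer: 24/5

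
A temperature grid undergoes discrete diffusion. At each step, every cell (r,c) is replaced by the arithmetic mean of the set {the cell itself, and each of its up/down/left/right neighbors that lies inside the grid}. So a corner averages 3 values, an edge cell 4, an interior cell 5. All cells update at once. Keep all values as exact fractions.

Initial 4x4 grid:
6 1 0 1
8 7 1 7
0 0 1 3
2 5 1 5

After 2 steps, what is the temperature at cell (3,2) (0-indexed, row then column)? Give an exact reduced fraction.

Step 1: cell (3,2) = 3
Step 2: cell (3,2) = 23/10
Full grid after step 2:
  55/12 253/80 607/240 77/36
  323/80 359/100 231/100 193/60
  761/240 117/50 14/5 14/5
  41/18 149/60 23/10 10/3

Answer: 23/10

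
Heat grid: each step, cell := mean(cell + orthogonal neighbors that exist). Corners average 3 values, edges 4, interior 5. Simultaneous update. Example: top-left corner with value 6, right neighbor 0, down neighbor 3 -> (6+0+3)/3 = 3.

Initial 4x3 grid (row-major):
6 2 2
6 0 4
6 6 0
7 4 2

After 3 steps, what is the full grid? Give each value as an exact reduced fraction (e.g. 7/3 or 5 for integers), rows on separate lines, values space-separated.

After step 1:
  14/3 5/2 8/3
  9/2 18/5 3/2
  25/4 16/5 3
  17/3 19/4 2
After step 2:
  35/9 403/120 20/9
  1141/240 153/50 323/120
  1177/240 104/25 97/40
  50/9 937/240 13/4
After step 3:
  8641/2160 22553/7200 1489/540
  29893/7200 21629/6000 9359/3600
  34873/7200 1384/375 1879/600
  5171/1080 60731/14400 2299/720

Answer: 8641/2160 22553/7200 1489/540
29893/7200 21629/6000 9359/3600
34873/7200 1384/375 1879/600
5171/1080 60731/14400 2299/720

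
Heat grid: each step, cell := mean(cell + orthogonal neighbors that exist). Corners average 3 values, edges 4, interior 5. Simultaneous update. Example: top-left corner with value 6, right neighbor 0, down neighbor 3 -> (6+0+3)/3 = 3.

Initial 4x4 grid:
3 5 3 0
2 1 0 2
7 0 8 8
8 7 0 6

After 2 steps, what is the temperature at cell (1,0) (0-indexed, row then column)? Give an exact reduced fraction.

Answer: 373/120

Derivation:
Step 1: cell (1,0) = 13/4
Step 2: cell (1,0) = 373/120
Full grid after step 2:
  115/36 149/60 71/30 37/18
  373/120 61/20 121/50 389/120
  583/120 87/25 437/100 491/120
  46/9 157/30 253/60 191/36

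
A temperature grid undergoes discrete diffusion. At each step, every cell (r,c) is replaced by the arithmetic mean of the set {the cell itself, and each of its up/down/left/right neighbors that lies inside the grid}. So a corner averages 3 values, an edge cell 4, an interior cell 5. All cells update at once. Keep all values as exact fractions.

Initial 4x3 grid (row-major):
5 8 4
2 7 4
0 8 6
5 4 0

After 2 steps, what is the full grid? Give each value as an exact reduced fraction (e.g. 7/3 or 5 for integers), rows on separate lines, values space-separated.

After step 1:
  5 6 16/3
  7/2 29/5 21/4
  15/4 5 9/2
  3 17/4 10/3
After step 2:
  29/6 83/15 199/36
  361/80 511/100 1253/240
  61/16 233/50 217/48
  11/3 187/48 145/36

Answer: 29/6 83/15 199/36
361/80 511/100 1253/240
61/16 233/50 217/48
11/3 187/48 145/36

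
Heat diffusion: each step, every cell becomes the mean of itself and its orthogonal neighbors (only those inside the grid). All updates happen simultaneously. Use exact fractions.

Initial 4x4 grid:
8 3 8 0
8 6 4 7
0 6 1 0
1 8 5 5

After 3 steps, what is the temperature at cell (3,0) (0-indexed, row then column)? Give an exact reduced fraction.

Answer: 184/45

Derivation:
Step 1: cell (3,0) = 3
Step 2: cell (3,0) = 47/12
Step 3: cell (3,0) = 184/45
Full grid after step 3:
  12029/2160 19639/3600 5513/1200 194/45
  37253/7200 29231/6000 2259/500 4523/1200
  3517/800 2209/500 23633/6000 13573/3600
  184/45 3307/800 29171/7200 7907/2160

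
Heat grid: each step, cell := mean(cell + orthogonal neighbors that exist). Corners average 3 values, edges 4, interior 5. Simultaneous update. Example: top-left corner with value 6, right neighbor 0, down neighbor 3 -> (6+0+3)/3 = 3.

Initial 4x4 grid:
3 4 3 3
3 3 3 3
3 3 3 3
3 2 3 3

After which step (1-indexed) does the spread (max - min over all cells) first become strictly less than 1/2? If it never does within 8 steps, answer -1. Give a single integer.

Answer: 3

Derivation:
Step 1: max=10/3, min=8/3, spread=2/3
Step 2: max=391/120, min=329/120, spread=31/60
Step 3: max=3451/1080, min=3029/1080, spread=211/540
  -> spread < 1/2 first at step 3
Step 4: max=339871/108000, min=308129/108000, spread=15871/54000
Step 5: max=3031891/972000, min=2800109/972000, spread=115891/486000
Step 6: max=300832711/97200000, min=282367289/97200000, spread=9232711/48600000
Step 7: max=2691559531/874800000, min=2557240469/874800000, spread=67159531/437400000
Step 8: max=268060197151/87480000000, min=256819802849/87480000000, spread=5620197151/43740000000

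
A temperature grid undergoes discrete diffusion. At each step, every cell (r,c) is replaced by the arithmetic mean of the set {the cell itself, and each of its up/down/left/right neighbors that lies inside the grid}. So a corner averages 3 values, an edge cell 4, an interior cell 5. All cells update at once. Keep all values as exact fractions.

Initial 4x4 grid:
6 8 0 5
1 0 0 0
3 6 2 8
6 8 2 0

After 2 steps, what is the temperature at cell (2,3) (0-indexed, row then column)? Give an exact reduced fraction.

Step 1: cell (2,3) = 5/2
Step 2: cell (2,3) = 761/240
Full grid after step 2:
  11/3 59/16 529/240 49/18
  29/8 66/25 27/10 469/240
  479/120 199/50 133/50 761/240
  91/18 539/120 463/120 53/18

Answer: 761/240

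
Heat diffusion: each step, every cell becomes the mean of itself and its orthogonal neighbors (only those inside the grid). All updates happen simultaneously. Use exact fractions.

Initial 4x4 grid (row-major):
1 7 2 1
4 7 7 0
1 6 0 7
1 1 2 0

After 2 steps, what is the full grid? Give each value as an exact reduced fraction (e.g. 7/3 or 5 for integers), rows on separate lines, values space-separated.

After step 1:
  4 17/4 17/4 1
  13/4 31/5 16/5 15/4
  3 3 22/5 7/4
  1 5/2 3/4 3
After step 2:
  23/6 187/40 127/40 3
  329/80 199/50 109/25 97/40
  41/16 191/50 131/50 129/40
  13/6 29/16 213/80 11/6

Answer: 23/6 187/40 127/40 3
329/80 199/50 109/25 97/40
41/16 191/50 131/50 129/40
13/6 29/16 213/80 11/6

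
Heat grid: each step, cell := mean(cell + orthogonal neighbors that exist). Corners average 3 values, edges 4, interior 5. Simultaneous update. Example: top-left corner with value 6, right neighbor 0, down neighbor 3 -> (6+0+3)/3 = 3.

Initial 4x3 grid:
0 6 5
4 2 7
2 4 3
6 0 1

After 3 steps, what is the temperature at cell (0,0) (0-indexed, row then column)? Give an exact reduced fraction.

Answer: 7661/2160

Derivation:
Step 1: cell (0,0) = 10/3
Step 2: cell (0,0) = 103/36
Step 3: cell (0,0) = 7661/2160
Full grid after step 3:
  7661/2160 53701/14400 3227/720
  11089/3600 22979/6000 1147/300
  11519/3600 5823/2000 3061/900
  5827/2160 4579/1600 5567/2160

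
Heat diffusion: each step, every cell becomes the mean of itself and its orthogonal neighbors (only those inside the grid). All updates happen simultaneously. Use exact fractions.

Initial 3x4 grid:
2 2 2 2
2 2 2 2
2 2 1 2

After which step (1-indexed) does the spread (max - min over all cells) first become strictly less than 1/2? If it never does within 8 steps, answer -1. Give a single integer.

Answer: 1

Derivation:
Step 1: max=2, min=5/3, spread=1/3
  -> spread < 1/2 first at step 1
Step 2: max=2, min=209/120, spread=31/120
Step 3: max=2, min=1949/1080, spread=211/1080
Step 4: max=3553/1800, min=199103/108000, spread=14077/108000
Step 5: max=212317/108000, min=1803593/972000, spread=5363/48600
Step 6: max=117131/60000, min=54579191/29160000, spread=93859/1166400
Step 7: max=189063533/97200000, min=3288925519/1749600000, spread=4568723/69984000
Step 8: max=5650381111/2916000000, min=198171564371/104976000000, spread=8387449/167961600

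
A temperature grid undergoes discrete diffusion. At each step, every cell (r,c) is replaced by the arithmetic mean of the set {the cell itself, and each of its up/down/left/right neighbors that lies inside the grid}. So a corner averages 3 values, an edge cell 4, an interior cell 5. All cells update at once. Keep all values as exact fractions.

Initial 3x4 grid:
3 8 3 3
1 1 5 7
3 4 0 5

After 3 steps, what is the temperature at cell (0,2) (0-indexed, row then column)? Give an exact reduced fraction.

Answer: 3029/720

Derivation:
Step 1: cell (0,2) = 19/4
Step 2: cell (0,2) = 481/120
Step 3: cell (0,2) = 3029/720
Full grid after step 3:
  1253/360 857/240 3029/720 4621/1080
  2077/720 1031/300 1099/300 767/180
  2999/1080 2041/720 863/240 153/40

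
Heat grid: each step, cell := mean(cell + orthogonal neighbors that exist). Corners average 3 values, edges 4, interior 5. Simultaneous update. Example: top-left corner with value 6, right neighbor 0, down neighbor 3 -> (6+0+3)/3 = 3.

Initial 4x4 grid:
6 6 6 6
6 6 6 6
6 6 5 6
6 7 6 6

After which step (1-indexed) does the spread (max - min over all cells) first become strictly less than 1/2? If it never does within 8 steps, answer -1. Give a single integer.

Answer: 2

Derivation:
Step 1: max=19/3, min=23/4, spread=7/12
Step 2: max=223/36, min=587/100, spread=73/225
  -> spread < 1/2 first at step 2
Step 3: max=2653/432, min=14137/2400, spread=5417/21600
Step 4: max=395363/64800, min=9471/1600, spread=943/5184
Step 5: max=11805737/1944000, min=12814609/2160000, spread=2725889/19440000
Step 6: max=353096459/58320000, min=42757829/7200000, spread=67580441/583200000
Step 7: max=2113420693/349920000, min=1155820307/194400000, spread=82360351/874800000
Step 8: max=316468244723/52488000000, min=34702121009/5832000000, spread=2074577821/26244000000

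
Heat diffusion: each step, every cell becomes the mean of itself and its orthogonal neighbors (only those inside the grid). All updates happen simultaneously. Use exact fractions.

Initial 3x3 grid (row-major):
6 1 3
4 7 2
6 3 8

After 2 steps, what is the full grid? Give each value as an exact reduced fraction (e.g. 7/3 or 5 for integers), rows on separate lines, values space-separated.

After step 1:
  11/3 17/4 2
  23/4 17/5 5
  13/3 6 13/3
After step 2:
  41/9 799/240 15/4
  343/80 122/25 221/60
  193/36 271/60 46/9

Answer: 41/9 799/240 15/4
343/80 122/25 221/60
193/36 271/60 46/9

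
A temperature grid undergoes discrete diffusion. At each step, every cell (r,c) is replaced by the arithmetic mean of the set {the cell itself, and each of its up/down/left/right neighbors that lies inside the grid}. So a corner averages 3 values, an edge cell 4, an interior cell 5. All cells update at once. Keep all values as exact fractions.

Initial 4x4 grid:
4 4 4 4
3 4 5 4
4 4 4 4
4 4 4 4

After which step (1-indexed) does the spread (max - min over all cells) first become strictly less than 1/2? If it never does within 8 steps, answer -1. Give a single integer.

Answer: 2

Derivation:
Step 1: max=17/4, min=11/3, spread=7/12
Step 2: max=209/50, min=91/24, spread=233/600
  -> spread < 1/2 first at step 2
Step 3: max=9943/2400, min=1667/432, spread=6137/21600
Step 4: max=44579/10800, min=252637/64800, spread=14837/64800
Step 5: max=266017/64800, min=6358459/1620000, spread=48661/270000
Step 6: max=39771893/9720000, min=76668043/19440000, spread=35503/240000
Step 7: max=1189049627/291600000, min=5768763343/1458000000, spread=7353533/60750000
Step 8: max=35580706229/8748000000, min=347077179269/87480000000, spread=2909961007/29160000000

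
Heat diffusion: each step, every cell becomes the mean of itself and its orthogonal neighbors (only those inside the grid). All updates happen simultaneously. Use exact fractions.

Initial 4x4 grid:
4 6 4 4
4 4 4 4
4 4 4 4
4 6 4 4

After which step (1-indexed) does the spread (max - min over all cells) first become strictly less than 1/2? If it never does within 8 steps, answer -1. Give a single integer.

Step 1: max=14/3, min=4, spread=2/3
Step 2: max=271/60, min=4, spread=31/60
Step 3: max=2371/540, min=613/150, spread=821/2700
  -> spread < 1/2 first at step 3
Step 4: max=70417/16200, min=18547/4500, spread=18239/81000
Step 5: max=421079/97200, min=560689/135000, spread=434573/2430000
Step 6: max=62929669/14580000, min=3379883/810000, spread=83671/583200
Step 7: max=1883147851/437400000, min=508802173/121500000, spread=257300141/2187000000
Step 8: max=9398744219/2187000000, min=15304525567/3645000000, spread=540072197/5467500000

Answer: 3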